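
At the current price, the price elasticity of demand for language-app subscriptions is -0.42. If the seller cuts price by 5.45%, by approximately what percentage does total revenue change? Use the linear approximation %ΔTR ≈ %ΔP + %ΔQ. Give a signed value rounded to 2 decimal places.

-3.16%

%ΔQ ≈ Ed × %ΔP = (-0.42) × (-5.45%) = +2.2890%
%ΔTR ≈ %ΔP + %ΔQ = (-5.45%) + (+2.2890%) = -3.1610%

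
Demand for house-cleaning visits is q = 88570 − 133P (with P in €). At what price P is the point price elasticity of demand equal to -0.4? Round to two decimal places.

Ed = −133P/(88570 − 133P). Set this equal to -0.4:
133P = 0.4·(88570 − 133P) ⇒ 133P(1 + 0.4) = 0.4·88570
P = 0.4·88570 / (133·1.4) = 190.2685…

190.27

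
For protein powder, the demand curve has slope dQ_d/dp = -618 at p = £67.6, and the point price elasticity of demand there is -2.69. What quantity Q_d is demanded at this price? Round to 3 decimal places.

15530.409

Ed = (dQ_d/dp)·(p/Q_d) ⇒ Q_d = (dQ_d/dp)·p/Ed = (-618)·67.6/(-2.69) = 15530.40892…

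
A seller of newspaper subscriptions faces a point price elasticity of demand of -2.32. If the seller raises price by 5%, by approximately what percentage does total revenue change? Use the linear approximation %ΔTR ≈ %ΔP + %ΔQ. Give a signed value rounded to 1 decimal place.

%ΔQ ≈ Ed × %ΔP = (-2.32) × (+5%) = -11.6000%
%ΔTR ≈ %ΔP + %ΔQ = (+5%) + (-11.6000%) = -6.6000%

-6.6%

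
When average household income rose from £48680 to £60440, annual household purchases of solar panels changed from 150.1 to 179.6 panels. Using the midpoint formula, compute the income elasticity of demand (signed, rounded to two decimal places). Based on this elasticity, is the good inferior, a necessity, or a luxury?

%ΔQ = (179.6 − 150.1)/[( 150.1 + 179.6)/2] = 29.5/164.85 = 0.178950…
%ΔIncome = (60440 − 48680)/[( 48680 + 60440)/2] = 11760/54560 = 0.215542…
E_income = (29.5/164.85) / (11760/54560) = 0.8302…
0 < E_income < 1 ⇒ normal good, necessity.

0.83; necessity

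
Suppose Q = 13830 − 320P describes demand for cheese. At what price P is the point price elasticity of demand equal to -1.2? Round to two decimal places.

Ed = −320P/(13830 − 320P). Set this equal to -1.2:
320P = 1.2·(13830 − 320P) ⇒ 320P(1 + 1.2) = 1.2·13830
P = 1.2·13830 / (320·2.2) = 23.5738…

23.57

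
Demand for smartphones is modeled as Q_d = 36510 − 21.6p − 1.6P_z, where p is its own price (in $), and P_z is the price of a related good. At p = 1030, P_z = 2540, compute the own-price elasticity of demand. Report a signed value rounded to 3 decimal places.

At the given values, Q_d = 36510 − 21.6(1030) − 1.6(2540) = 10198.
∂Q_d/∂p = −21.6.
E = (-21.6) × (1030/10198) = -2.18160…

-2.182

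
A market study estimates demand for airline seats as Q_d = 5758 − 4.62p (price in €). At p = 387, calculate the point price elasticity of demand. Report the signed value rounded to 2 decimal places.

-0.45

dQ_d/dp = −4.62. At p = 387, Q_d = 5758 − 4.62(387) = 3970.06.
Ed = (dQ_d/dp)·(p/Q_d) = −4.62 × (387/3970.06) = -0.4503…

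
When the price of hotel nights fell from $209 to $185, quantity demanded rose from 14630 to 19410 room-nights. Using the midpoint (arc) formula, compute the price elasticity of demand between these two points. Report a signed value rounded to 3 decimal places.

-2.305

%ΔQ = (19410 − 14630) / [(14630 + 19410)/2] = 4780/17020 = 0.280846…
%ΔP = (185 − 209) / [(209 + 185)/2] = -24/197 = -0.121827…
Arc Ed = %ΔQ / %ΔP = (4780/17020) / (-24/197) = -2.30527…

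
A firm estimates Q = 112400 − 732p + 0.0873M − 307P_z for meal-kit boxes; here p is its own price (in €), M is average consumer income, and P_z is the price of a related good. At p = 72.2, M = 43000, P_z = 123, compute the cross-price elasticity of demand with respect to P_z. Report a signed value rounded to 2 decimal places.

At the given values, Q = 112400 − 732(72.2) + 0.0873(43000) − 307(123) = 25542.5.
∂Q/∂P_z = -307.
E = (-307) × (123/25542.5) = -1.4783…

-1.48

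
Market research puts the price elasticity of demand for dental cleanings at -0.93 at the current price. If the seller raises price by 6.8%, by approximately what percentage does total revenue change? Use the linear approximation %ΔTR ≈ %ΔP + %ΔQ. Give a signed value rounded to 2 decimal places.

%ΔQ ≈ Ed × %ΔP = (-0.93) × (+6.8%) = -6.3240%
%ΔTR ≈ %ΔP + %ΔQ = (+6.8%) + (-6.3240%) = +0.4760%

+0.48%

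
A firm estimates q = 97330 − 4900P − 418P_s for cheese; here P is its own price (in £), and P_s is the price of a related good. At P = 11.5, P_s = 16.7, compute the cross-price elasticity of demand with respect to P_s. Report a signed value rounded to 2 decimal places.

-0.21

At the given values, q = 97330 − 4900(11.5) − 418(16.7) = 33999.4.
∂q/∂P_s = -418.
E = (-418) × (16.7/33999.4) = -0.2053…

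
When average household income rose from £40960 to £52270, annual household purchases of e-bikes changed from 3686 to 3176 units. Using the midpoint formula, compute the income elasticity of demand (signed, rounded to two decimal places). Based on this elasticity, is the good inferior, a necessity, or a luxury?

%ΔQ = (3176 − 3686)/[( 3686 + 3176)/2] = -510/3431 = -0.148644…
%ΔIncome = (52270 − 40960)/[( 40960 + 52270)/2] = 11310/46615 = 0.242625…
E_income = (-510/3431) / (11310/46615) = -0.6126…
E_income < 0 ⇒ inferior good.

-0.61; inferior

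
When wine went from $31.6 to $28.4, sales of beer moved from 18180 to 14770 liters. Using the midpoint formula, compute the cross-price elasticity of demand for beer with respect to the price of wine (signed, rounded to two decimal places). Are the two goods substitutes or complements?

1.94; substitutes

%ΔQ_{beer} = (14770 − 18180)/avg = -3410/16475 = -0.206980…
%ΔP_{wine} = (28.4 − 31.6)/avg = -3.2/30 = -0.106666…
E_cross = (-3410/16475) / (-3.2/30) = 1.9404…
E_cross > 0 ⇒ the goods are substitutes.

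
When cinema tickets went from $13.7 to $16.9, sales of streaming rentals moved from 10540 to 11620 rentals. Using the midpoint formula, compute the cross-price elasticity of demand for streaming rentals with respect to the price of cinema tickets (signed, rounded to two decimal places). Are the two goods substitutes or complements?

%ΔQ_{streaming rentals} = (11620 − 10540)/avg = 1080/11080 = 0.097472…
%ΔP_{cinema tickets} = (16.9 − 13.7)/avg = 3.2/15.3 = 0.209150…
E_cross = (1080/11080) / (3.2/15.3) = 0.4660…
E_cross > 0 ⇒ the goods are substitutes.

0.47; substitutes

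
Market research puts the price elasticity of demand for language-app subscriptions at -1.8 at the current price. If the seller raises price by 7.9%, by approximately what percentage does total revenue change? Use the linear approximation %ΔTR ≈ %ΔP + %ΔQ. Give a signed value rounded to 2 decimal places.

%ΔQ ≈ Ed × %ΔP = (-1.8) × (+7.9%) = -14.2200%
%ΔTR ≈ %ΔP + %ΔQ = (+7.9%) + (-14.2200%) = -6.3200%

-6.32%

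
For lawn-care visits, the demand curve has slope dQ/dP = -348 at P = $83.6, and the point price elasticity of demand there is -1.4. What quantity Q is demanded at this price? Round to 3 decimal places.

Ed = (dQ/dP)·(P/Q) ⇒ Q = (dQ/dP)·P/Ed = (-348)·83.6/(-1.4) = 20780.57142…

20780.571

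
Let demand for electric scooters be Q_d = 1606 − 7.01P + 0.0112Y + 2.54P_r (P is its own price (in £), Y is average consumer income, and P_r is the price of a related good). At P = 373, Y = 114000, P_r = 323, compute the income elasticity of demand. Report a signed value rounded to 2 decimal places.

At the given values, Q_d = 1606 − 7.01(373) + 0.0112(114000) + 2.54(323) = 1088.49.
∂Q_d/∂Y = 0.0112.
E = (0.0112) × (114000/1088.49) = 1.1730…

1.17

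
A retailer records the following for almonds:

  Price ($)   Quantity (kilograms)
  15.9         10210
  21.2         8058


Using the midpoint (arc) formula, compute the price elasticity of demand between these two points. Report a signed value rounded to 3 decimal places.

-0.825

%ΔQ = (8058 − 10210) / [(10210 + 8058)/2] = -2152/9134 = -0.235603…
%ΔP = (21.2 − 15.9) / [(15.9 + 21.2)/2] = 5.3/18.55 = 0.285714…
Arc Ed = %ΔQ / %ΔP = (-2152/9134) / (5.3/18.55) = -0.82461…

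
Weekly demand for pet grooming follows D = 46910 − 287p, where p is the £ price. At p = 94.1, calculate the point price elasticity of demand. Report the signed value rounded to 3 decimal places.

dD/dp = −287. At p = 94.1, D = 46910 − 287(94.1) = 19903.3.
Ed = (dD/dp)·(p/D) = −287 × (94.1/19903.3) = -1.35689…

-1.357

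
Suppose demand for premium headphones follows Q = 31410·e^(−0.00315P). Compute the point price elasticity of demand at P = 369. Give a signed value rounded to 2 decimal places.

dQ/dP = −0.00315·Q = -30.944. At P = 369, Q = 9823.49.
Ed = (dQ/dP)·(P/Q) = (-30.944) × (369/9823.49) = -1.1623…

-1.16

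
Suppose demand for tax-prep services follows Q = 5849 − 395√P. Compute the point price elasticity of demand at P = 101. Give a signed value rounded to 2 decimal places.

dQ/dP = −395/(2√P) = -19.652. At P = 101, Q = 1879.3.
Ed = (dQ/dP)·(P/Q) = (-19.652) × (101/1879.3) = -1.0561…

-1.06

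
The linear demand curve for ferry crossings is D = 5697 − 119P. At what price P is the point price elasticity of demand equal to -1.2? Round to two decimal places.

26.11

Ed = −119P/(5697 − 119P). Set this equal to -1.2:
119P = 1.2·(5697 − 119P) ⇒ 119P(1 + 1.2) = 1.2·5697
P = 1.2·5697 / (119·2.2) = 26.1130…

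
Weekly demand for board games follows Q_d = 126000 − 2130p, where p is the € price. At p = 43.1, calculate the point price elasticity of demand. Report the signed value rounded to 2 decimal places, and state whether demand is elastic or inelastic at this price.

-2.68; elastic

dQ_d/dp = −2130. At p = 43.1, Q_d = 126000 − 2130(43.1) = 34197.
Ed = (dQ_d/dp)·(p/Q_d) = −2130 × (43.1/34197) = -2.6845…
|Ed| = 2.68 > 1, so demand is elastic.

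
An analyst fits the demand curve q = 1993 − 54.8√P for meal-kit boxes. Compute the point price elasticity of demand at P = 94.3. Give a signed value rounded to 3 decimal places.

-0.182

dq/dP = −54.8/(2√P) = -2.8216. At P = 94.3, q = 1460.85.
Ed = (dq/dP)·(P/q) = (-2.8216) × (94.3/1460.85) = -0.18213…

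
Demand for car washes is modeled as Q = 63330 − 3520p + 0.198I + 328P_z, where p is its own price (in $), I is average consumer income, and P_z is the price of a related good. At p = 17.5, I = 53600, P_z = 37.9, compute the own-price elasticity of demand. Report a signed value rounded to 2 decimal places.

-2.49

At the given values, Q = 63330 − 3520(17.5) + 0.198(53600) + 328(37.9) = 24774.
∂Q/∂p = −3520.
E = (-3520) × (17.5/24774) = -2.4864…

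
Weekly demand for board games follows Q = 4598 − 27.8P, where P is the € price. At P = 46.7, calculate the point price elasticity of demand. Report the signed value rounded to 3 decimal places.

dQ/dP = −27.8. At P = 46.7, Q = 4598 − 27.8(46.7) = 3299.74.
Ed = (dQ/dP)·(P/Q) = −27.8 × (46.7/3299.74) = -0.39344…

-0.393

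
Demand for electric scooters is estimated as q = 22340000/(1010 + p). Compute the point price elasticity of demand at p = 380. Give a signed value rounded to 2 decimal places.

-0.27

dq/dp = −22340000/(1010 + p)² = -11.5625. At p = 380, q = 16071.9.
Ed = (dq/dp)·(p/q) = (-11.5625) × (380/16071.9) = -0.2733…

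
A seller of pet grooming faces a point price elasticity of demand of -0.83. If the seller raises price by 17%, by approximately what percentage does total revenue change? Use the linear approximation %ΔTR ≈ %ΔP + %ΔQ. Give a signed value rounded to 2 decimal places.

+2.89%

%ΔQ ≈ Ed × %ΔP = (-0.83) × (+17%) = -14.1100%
%ΔTR ≈ %ΔP + %ΔQ = (+17%) + (-14.1100%) = +2.8900%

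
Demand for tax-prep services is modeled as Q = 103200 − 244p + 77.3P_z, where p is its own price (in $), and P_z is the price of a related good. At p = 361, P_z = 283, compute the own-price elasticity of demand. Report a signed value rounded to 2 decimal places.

-2.38

At the given values, Q = 103200 − 244(361) + 77.3(283) = 36991.9.
∂Q/∂p = −244.
E = (-244) × (361/36991.9) = -2.3811…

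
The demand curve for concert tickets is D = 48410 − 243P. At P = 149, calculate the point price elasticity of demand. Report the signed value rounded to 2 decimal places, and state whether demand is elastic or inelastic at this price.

dD/dP = −243. At P = 149, D = 48410 − 243(149) = 12203.
Ed = (dD/dP)·(P/D) = −243 × (149/12203) = -2.9670…
|Ed| = 2.97 > 1, so demand is elastic.

-2.97; elastic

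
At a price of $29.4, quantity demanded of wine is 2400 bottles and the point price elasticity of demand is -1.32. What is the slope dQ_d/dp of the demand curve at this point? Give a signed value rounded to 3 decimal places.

-107.755

Ed = (dQ_d/dp)·(p/Q_d) ⇒ dQ_d/dp = Ed·Q_d/p = (-1.32)·2400/29.4 = -107.75510…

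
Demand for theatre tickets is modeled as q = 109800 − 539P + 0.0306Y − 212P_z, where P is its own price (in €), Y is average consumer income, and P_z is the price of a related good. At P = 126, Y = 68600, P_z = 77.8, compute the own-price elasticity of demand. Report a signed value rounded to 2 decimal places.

At the given values, q = 109800 − 539(126) + 0.0306(68600) − 212(77.8) = 27491.56.
∂q/∂P = −539.
E = (-539) × (126/27491.56) = -2.4703…

-2.47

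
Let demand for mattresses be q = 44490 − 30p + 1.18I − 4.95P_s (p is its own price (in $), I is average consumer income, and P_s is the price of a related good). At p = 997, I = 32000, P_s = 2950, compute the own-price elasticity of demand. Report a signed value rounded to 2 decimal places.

-0.79

At the given values, q = 44490 − 30(997) + 1.18(32000) − 4.95(2950) = 37737.5.
∂q/∂p = −30.
E = (-30) × (997/37737.5) = -0.7925…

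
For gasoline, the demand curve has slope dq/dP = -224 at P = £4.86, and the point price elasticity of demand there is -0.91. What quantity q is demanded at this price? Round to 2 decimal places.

Ed = (dq/dP)·(P/q) ⇒ q = (dq/dP)·P/Ed = (-224)·4.86/(-0.91) = 1196.3076…

1196.31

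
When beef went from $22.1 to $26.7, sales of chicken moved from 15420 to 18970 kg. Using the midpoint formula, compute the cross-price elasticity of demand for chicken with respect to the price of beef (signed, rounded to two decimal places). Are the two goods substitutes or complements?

%ΔQ_{chicken} = (18970 − 15420)/avg = 3550/17195 = 0.206455…
%ΔP_{beef} = (26.7 − 22.1)/avg = 4.6/24.4 = 0.188524…
E_cross = (3550/17195) / (4.6/24.4) = 1.0951…
E_cross > 0 ⇒ the goods are substitutes.

1.10; substitutes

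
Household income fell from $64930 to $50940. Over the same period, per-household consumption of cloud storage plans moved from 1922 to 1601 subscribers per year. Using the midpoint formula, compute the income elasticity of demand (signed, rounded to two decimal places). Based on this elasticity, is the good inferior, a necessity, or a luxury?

0.75; necessity

%ΔQ = (1601 − 1922)/[( 1922 + 1601)/2] = -321/1761.5 = -0.182231…
%ΔIncome = (50940 − 64930)/[( 64930 + 50940)/2] = -13990/57935 = -0.241477…
E_income = (-321/1761.5) / (-13990/57935) = 0.7546…
0 < E_income < 1 ⇒ normal good, necessity.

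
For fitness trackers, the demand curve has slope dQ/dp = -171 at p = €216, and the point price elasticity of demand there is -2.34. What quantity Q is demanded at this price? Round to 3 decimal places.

Ed = (dQ/dp)·(p/Q) ⇒ Q = (dQ/dp)·p/Ed = (-171)·216/(-2.34) = 15784.61538…

15784.615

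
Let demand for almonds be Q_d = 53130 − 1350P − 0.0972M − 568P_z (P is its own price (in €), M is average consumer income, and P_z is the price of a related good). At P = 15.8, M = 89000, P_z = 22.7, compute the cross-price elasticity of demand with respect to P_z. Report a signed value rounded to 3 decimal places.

-1.257

At the given values, Q_d = 53130 − 1350(15.8) − 0.0972(89000) − 568(22.7) = 10255.6.
∂Q_d/∂P_z = -568.
E = (-568) × (22.7/10255.6) = -1.25722…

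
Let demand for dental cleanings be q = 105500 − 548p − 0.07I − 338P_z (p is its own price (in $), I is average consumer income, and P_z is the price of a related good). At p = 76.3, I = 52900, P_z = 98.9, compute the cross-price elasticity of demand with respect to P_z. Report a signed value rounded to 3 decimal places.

-1.259

At the given values, q = 105500 − 548(76.3) − 0.07(52900) − 338(98.9) = 26556.4.
∂q/∂P_z = -338.
E = (-338) × (98.9/26556.4) = -1.25876…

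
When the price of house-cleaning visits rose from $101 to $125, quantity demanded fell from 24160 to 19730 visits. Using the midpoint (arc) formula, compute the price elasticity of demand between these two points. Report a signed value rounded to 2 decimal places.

-0.95

%ΔQ = (19730 − 24160) / [(24160 + 19730)/2] = -4430/21945 = -0.201868…
%ΔP = (125 − 101) / [(101 + 125)/2] = 24/113 = 0.212389…
Arc Ed = %ΔQ / %ΔP = (-4430/21945) / (24/113) = -0.9504…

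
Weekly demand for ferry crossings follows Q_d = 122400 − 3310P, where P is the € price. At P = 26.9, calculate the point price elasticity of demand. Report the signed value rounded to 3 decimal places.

dQ_d/dP = −3310. At P = 26.9, Q_d = 122400 − 3310(26.9) = 33361.
Ed = (dQ_d/dP)·(P/Q_d) = −3310 × (26.9/33361) = -2.66895…

-2.669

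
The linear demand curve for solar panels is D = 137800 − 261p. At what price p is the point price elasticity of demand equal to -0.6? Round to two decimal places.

Ed = −261p/(137800 − 261p). Set this equal to -0.6:
261p = 0.6·(137800 − 261p) ⇒ 261p(1 + 0.6) = 0.6·137800
p = 0.6·137800 / (261·1.6) = 197.9885…

197.99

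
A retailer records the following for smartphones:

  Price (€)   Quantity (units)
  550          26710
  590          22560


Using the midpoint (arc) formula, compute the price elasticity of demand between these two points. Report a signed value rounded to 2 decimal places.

-2.40

%ΔQ = (22560 − 26710) / [(26710 + 22560)/2] = -4150/24635 = -0.168459…
%ΔP = (590 − 550) / [(550 + 590)/2] = 40/570 = 0.070175…
Arc Ed = %ΔQ / %ΔP = (-4150/24635) / (40/570) = -2.4005…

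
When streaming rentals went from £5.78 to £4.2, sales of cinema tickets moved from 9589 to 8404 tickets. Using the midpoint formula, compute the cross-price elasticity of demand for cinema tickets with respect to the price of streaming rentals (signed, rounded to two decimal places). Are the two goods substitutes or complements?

%ΔQ_{cinema tickets} = (8404 − 9589)/avg = -1185/8996.5 = -0.131717…
%ΔP_{streaming rentals} = (4.2 − 5.78)/avg = -1.58/4.99 = -0.316633…
E_cross = (-1185/8996.5) / (-1.58/4.99) = 0.4159…
E_cross > 0 ⇒ the goods are substitutes.

0.42; substitutes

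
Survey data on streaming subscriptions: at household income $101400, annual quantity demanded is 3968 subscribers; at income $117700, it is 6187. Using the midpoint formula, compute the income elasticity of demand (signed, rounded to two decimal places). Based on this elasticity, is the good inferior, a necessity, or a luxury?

%ΔQ = (6187 − 3968)/[( 3968 + 6187)/2] = 2219/5077.5 = 0.437026…
%ΔIncome = (117700 − 101400)/[( 101400 + 117700)/2] = 16300/109550 = 0.148790…
E_income = (2219/5077.5) / (16300/109550) = 2.9371…
E_income > 1 ⇒ normal good, luxury.

2.94; luxury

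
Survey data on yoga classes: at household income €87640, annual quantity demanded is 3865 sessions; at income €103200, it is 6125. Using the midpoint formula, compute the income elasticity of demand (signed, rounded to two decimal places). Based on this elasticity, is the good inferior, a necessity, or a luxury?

2.77; luxury

%ΔQ = (6125 − 3865)/[( 3865 + 6125)/2] = 2260/4995 = 0.452452…
%ΔIncome = (103200 − 87640)/[( 87640 + 103200)/2] = 15560/95420 = 0.163068…
E_income = (2260/4995) / (15560/95420) = 2.7746…
E_income > 1 ⇒ normal good, luxury.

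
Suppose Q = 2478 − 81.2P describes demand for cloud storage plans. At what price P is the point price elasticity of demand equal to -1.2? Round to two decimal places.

16.65

Ed = −81.2P/(2478 − 81.2P). Set this equal to -1.2:
81.2P = 1.2·(2478 − 81.2P) ⇒ 81.2P(1 + 1.2) = 1.2·2478
P = 1.2·2478 / (81.2·2.2) = 16.6457…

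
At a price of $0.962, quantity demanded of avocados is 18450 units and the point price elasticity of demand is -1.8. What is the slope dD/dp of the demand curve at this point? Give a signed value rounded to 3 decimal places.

-34521.830

Ed = (dD/dp)·(p/D) ⇒ dD/dp = Ed·D/p = (-1.8)·18450/0.962 = -34521.82952…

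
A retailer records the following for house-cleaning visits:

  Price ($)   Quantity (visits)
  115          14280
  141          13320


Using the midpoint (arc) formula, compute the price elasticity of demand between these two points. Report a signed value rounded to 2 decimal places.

%ΔQ = (13320 − 14280) / [(14280 + 13320)/2] = -960/13800 = -0.069565…
%ΔP = (141 − 115) / [(115 + 141)/2] = 26/128 = 0.203125
Arc Ed = %ΔQ / %ΔP = (-960/13800) / (26/128) = -0.3424…

-0.34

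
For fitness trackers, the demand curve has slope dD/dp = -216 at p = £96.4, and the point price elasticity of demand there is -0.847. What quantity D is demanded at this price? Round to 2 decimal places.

24583.71

Ed = (dD/dp)·(p/D) ⇒ D = (dD/dp)·p/Ed = (-216)·96.4/(-0.847) = 24583.7072…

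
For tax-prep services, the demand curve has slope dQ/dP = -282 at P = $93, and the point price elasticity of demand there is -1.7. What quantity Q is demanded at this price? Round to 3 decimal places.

Ed = (dQ/dP)·(P/Q) ⇒ Q = (dQ/dP)·P/Ed = (-282)·93/(-1.7) = 15427.05882…

15427.059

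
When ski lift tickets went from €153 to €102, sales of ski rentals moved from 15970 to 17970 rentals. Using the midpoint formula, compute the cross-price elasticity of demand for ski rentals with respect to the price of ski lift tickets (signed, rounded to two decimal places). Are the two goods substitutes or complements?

-0.29; complements

%ΔQ_{ski rentals} = (17970 − 15970)/avg = 2000/16970 = 0.117855…
%ΔP_{ski lift tickets} = (102 − 153)/avg = -51/127.5 = -0.4
E_cross = (2000/16970) / (-51/127.5) = -0.2946…
E_cross < 0 ⇒ the goods are complements.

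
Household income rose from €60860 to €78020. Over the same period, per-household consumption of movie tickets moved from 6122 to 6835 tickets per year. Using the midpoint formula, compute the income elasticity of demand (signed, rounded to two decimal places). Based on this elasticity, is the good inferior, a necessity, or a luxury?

0.45; necessity

%ΔQ = (6835 − 6122)/[( 6122 + 6835)/2] = 713/6478.5 = 0.110056…
%ΔIncome = (78020 − 60860)/[( 60860 + 78020)/2] = 17160/69440 = 0.247119…
E_income = (713/6478.5) / (17160/69440) = 0.4453…
0 < E_income < 1 ⇒ normal good, necessity.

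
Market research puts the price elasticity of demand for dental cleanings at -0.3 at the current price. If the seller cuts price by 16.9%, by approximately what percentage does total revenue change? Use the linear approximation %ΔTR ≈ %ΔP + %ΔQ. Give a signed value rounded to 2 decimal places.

-11.83%

%ΔQ ≈ Ed × %ΔP = (-0.3) × (-16.9%) = +5.0700%
%ΔTR ≈ %ΔP + %ΔQ = (-16.9%) + (+5.0700%) = -11.8300%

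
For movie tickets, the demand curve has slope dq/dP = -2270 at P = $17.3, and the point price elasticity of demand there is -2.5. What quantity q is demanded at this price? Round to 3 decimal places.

15708.400

Ed = (dq/dP)·(P/q) ⇒ q = (dq/dP)·P/Ed = (-2270)·17.3/(-2.5) = 15708.4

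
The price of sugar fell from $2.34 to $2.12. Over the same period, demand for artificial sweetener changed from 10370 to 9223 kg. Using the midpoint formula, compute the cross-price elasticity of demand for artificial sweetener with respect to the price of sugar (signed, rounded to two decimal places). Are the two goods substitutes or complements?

1.19; substitutes

%ΔQ_{artificial sweetener} = (9223 − 10370)/avg = -1147/9796.5 = -0.117082…
%ΔP_{sugar} = (2.12 − 2.34)/avg = -0.22/2.23 = -0.098654…
E_cross = (-1147/9796.5) / (-0.22/2.23) = 1.1867…
E_cross > 0 ⇒ the goods are substitutes.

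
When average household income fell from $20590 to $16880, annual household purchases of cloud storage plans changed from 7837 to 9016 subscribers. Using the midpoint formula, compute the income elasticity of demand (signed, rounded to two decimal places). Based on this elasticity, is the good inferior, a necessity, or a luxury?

-0.71; inferior

%ΔQ = (9016 − 7837)/[( 7837 + 9016)/2] = 1179/8426.5 = 0.139915…
%ΔIncome = (16880 − 20590)/[( 20590 + 16880)/2] = -3710/18735 = -0.198025…
E_income = (1179/8426.5) / (-3710/18735) = -0.7065…
E_income < 0 ⇒ inferior good.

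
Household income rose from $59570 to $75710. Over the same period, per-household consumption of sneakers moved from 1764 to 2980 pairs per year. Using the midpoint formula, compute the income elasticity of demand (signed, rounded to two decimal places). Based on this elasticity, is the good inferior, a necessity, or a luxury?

%ΔQ = (2980 − 1764)/[( 1764 + 2980)/2] = 1216/2372 = 0.512647…
%ΔIncome = (75710 − 59570)/[( 59570 + 75710)/2] = 16140/67640 = 0.238616…
E_income = (1216/2372) / (16140/67640) = 2.1484…
E_income > 1 ⇒ normal good, luxury.

2.15; luxury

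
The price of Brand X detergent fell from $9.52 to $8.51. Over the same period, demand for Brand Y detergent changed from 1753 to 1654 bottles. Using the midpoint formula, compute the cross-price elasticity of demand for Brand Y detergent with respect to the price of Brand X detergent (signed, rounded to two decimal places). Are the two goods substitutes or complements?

%ΔQ_{Brand Y detergent} = (1654 − 1753)/avg = -99/1703.5 = -0.058115…
%ΔP_{Brand X detergent} = (8.51 − 9.52)/avg = -1.01/9.015 = -0.112035…
E_cross = (-99/1703.5) / (-1.01/9.015) = 0.5187…
E_cross > 0 ⇒ the goods are substitutes.

0.52; substitutes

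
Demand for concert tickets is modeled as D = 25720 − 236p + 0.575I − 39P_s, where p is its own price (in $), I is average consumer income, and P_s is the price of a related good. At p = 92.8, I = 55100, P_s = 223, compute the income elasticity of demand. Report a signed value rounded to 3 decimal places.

1.182

At the given values, D = 25720 − 236(92.8) + 0.575(55100) − 39(223) = 26804.7.
∂D/∂I = 0.575.
E = (0.575) × (55100/26804.7) = 1.18197…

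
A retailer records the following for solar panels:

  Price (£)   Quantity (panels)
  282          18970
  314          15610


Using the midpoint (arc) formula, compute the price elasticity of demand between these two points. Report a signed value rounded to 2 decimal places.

-1.81

%ΔQ = (15610 − 18970) / [(18970 + 15610)/2] = -3360/17290 = -0.194331…
%ΔP = (314 − 282) / [(282 + 314)/2] = 32/298 = 0.107382…
Arc Ed = %ΔQ / %ΔP = (-3360/17290) / (32/298) = -1.8097…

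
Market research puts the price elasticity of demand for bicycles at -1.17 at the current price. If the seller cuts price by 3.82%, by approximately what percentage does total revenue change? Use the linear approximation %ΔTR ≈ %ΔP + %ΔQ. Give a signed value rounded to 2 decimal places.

+0.65%

%ΔQ ≈ Ed × %ΔP = (-1.17) × (-3.82%) = +4.4694%
%ΔTR ≈ %ΔP + %ΔQ = (-3.82%) + (+4.4694%) = +0.6494%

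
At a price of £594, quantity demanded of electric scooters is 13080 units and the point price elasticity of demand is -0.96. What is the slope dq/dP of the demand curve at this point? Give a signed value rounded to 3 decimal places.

-21.139

Ed = (dq/dP)·(P/q) ⇒ dq/dP = Ed·q/P = (-0.96)·13080/594 = -21.13939…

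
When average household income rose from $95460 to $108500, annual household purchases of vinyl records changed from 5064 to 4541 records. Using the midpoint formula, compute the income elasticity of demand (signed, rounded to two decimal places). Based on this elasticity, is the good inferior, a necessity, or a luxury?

%ΔQ = (4541 − 5064)/[( 5064 + 4541)/2] = -523/4802.5 = -0.108901…
%ΔIncome = (108500 − 95460)/[( 95460 + 108500)/2] = 13040/101980 = 0.127868…
E_income = (-523/4802.5) / (13040/101980) = -0.8516…
E_income < 0 ⇒ inferior good.

-0.85; inferior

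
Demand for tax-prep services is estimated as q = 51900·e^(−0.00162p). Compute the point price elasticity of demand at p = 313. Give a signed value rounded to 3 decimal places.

dq/dp = −0.00162·q = -50.6371. At p = 313, q = 31257.5.
Ed = (dq/dp)·(p/q) = (-50.6371) × (313/31257.5) = -0.50706

-0.507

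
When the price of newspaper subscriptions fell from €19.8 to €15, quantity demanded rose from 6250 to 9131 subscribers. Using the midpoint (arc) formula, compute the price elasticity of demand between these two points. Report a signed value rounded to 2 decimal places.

-1.36

%ΔQ = (9131 − 6250) / [(6250 + 9131)/2] = 2881/7690.5 = 0.374618…
%ΔP = (15 − 19.8) / [(19.8 + 15)/2] = -4.8/17.4 = -0.275862…
Arc Ed = %ΔQ / %ΔP = (2881/7690.5) / (-4.8/17.4) = -1.3579…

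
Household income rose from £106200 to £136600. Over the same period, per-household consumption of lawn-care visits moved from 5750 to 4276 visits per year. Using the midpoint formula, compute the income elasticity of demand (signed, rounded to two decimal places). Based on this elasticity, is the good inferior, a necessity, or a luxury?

-1.17; inferior

%ΔQ = (4276 − 5750)/[( 5750 + 4276)/2] = -1474/5013 = -0.294035…
%ΔIncome = (136600 − 106200)/[( 106200 + 136600)/2] = 30400/121400 = 0.250411…
E_income = (-1474/5013) / (30400/121400) = -1.1742…
E_income < 0 ⇒ inferior good.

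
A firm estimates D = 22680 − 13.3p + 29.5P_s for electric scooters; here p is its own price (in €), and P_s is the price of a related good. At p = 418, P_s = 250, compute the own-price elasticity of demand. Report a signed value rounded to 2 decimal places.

-0.23

At the given values, D = 22680 − 13.3(418) + 29.5(250) = 24495.6.
∂D/∂p = −13.3.
E = (-13.3) × (418/24495.6) = -0.2269…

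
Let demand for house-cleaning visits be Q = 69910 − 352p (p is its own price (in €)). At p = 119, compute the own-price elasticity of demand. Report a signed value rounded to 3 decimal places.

-1.495

At the given values, Q = 69910 − 352(119) = 28022.
∂Q/∂p = −352.
E = (-352) × (119/28022) = -1.49482…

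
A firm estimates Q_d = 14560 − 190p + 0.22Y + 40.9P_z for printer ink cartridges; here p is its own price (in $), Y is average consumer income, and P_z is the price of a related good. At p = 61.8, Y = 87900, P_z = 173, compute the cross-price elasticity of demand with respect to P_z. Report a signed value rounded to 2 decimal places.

0.24

At the given values, Q_d = 14560 − 190(61.8) + 0.22(87900) + 40.9(173) = 29231.7.
∂Q_d/∂P_z = 40.9.
E = (40.9) × (173/29231.7) = 0.2420…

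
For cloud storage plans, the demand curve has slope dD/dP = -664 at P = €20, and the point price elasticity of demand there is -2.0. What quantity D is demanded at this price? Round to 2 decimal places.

6640.00

Ed = (dD/dP)·(P/D) ⇒ D = (dD/dP)·P/Ed = (-664)·20/(-2.0) = 6640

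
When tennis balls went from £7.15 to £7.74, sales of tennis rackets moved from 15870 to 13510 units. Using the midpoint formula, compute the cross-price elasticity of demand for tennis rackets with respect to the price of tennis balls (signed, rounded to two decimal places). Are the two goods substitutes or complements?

%ΔQ_{tennis rackets} = (13510 − 15870)/avg = -2360/14690 = -0.160653…
%ΔP_{tennis balls} = (7.74 − 7.15)/avg = 0.59/7.445 = 0.079247…
E_cross = (-2360/14690) / (0.59/7.445) = -2.0272…
E_cross < 0 ⇒ the goods are complements.

-2.03; complements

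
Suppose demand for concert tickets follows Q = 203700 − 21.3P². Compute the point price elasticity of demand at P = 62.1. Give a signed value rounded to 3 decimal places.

-1.351

dQ/dP = −2·21.3·P = -2645.46. At P = 62.1, Q = 121558.467.
Ed = (dQ/dP)·(P/Q) = (-2645.46) × (62.1/121558.467) = -1.35147…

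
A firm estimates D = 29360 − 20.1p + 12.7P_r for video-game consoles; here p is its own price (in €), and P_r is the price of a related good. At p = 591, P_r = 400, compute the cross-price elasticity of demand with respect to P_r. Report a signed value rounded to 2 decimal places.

At the given values, D = 29360 − 20.1(591) + 12.7(400) = 22560.9.
∂D/∂P_r = 12.7.
E = (12.7) × (400/22560.9) = 0.2251…

0.23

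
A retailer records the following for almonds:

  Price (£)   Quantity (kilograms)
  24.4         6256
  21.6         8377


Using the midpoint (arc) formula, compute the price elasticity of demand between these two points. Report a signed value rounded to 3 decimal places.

%ΔQ = (8377 − 6256) / [(6256 + 8377)/2] = 2121/7316.5 = 0.289892…
%ΔP = (21.6 − 24.4) / [(24.4 + 21.6)/2] = -2.8/23 = -0.121739…
Arc Ed = %ΔQ / %ΔP = (2121/7316.5) / (-2.8/23) = -2.38126…

-2.381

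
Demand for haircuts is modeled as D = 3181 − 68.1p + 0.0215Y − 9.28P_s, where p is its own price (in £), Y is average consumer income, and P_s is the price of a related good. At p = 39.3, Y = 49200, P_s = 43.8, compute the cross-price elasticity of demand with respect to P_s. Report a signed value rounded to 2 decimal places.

-0.35

At the given values, D = 3181 − 68.1(39.3) + 0.0215(49200) − 9.28(43.8) = 1156.006.
∂D/∂P_s = -9.28.
E = (-9.28) × (43.8/1156.006) = -0.3516…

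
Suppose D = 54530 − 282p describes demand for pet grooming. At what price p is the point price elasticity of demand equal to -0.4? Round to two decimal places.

55.25

Ed = −282p/(54530 − 282p). Set this equal to -0.4:
282p = 0.4·(54530 − 282p) ⇒ 282p(1 + 0.4) = 0.4·54530
p = 0.4·54530 / (282·1.4) = 55.2482…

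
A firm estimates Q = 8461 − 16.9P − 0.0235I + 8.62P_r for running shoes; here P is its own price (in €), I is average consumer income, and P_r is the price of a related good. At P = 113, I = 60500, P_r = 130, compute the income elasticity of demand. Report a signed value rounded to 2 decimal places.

-0.23

At the given values, Q = 8461 − 16.9(113) − 0.0235(60500) + 8.62(130) = 6250.15.
∂Q/∂I = -0.0235.
E = (-0.0235) × (60500/6250.15) = -0.2274…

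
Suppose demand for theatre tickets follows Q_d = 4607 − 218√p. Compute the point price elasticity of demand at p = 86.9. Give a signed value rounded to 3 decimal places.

dQ_d/dp = −218/(2√p) = -11.6927. At p = 86.9, Q_d = 2574.8.
Ed = (dQ_d/dp)·(p/Q_d) = (-11.6927) × (86.9/2574.8) = -0.39463…

-0.395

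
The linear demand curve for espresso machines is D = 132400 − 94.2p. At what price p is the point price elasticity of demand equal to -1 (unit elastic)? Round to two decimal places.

702.76

Ed = −94.2p/(132400 − 94.2p). Set this equal to -1:
94.2p = 1·(132400 − 94.2p) ⇒ 94.2p(1 + 1) = 1·132400
p = 1·132400 / (94.2·2) = 702.7600…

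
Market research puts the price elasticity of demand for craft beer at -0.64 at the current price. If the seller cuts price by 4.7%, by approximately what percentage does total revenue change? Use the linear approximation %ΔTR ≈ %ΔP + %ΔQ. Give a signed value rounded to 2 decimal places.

%ΔQ ≈ Ed × %ΔP = (-0.64) × (-4.7%) = +3.0080%
%ΔTR ≈ %ΔP + %ΔQ = (-4.7%) + (+3.0080%) = -1.6920%

-1.69%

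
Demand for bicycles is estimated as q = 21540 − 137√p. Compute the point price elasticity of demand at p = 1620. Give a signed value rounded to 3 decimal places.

-0.172

dq/dp = −137/(2√p) = -1.7019. At p = 1620, q = 16025.9.
Ed = (dq/dp)·(p/q) = (-1.7019) × (1620/16025.9) = -0.17203…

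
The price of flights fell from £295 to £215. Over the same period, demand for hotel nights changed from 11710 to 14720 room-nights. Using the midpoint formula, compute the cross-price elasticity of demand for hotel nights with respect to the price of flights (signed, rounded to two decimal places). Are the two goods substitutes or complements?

-0.73; complements

%ΔQ_{hotel nights} = (14720 − 11710)/avg = 3010/13215 = 0.227771…
%ΔP_{flights} = (215 − 295)/avg = -80/255 = -0.313725…
E_cross = (3010/13215) / (-80/255) = -0.7260…
E_cross < 0 ⇒ the goods are complements.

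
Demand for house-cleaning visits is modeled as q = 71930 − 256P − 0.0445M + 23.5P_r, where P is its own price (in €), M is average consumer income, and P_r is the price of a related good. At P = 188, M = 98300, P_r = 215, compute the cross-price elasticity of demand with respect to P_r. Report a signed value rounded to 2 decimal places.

At the given values, q = 71930 − 256(188) − 0.0445(98300) + 23.5(215) = 24480.15.
∂q/∂P_r = 23.5.
E = (23.5) × (215/24480.15) = 0.2063…

0.21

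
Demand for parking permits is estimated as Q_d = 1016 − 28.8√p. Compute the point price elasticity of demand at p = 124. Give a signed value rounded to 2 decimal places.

dQ_d/dp = −28.8/(2√p) = -1.29316. At p = 124, Q_d = 695.297.
Ed = (dQ_d/dp)·(p/Q_d) = (-1.29316) × (124/695.297) = -0.2306…

-0.23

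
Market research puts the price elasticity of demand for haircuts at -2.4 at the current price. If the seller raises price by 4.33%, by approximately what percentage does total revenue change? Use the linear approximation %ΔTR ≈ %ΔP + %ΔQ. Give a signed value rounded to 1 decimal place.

%ΔQ ≈ Ed × %ΔP = (-2.4) × (+4.33%) = -10.3920%
%ΔTR ≈ %ΔP + %ΔQ = (+4.33%) + (-10.3920%) = -6.0620%

-6.1%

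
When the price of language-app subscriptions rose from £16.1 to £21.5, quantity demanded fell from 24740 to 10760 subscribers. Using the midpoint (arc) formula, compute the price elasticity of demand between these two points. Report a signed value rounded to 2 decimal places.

-2.74

%ΔQ = (10760 − 24740) / [(24740 + 10760)/2] = -13980/17750 = -0.787605…
%ΔP = (21.5 − 16.1) / [(16.1 + 21.5)/2] = 5.4/18.8 = 0.287234…
Arc Ed = %ΔQ / %ΔP = (-13980/17750) / (5.4/18.8) = -2.7420…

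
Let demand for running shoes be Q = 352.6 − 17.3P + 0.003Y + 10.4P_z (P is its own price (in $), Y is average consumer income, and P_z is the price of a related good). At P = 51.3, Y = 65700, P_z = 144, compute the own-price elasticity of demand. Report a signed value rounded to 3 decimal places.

At the given values, Q = 352.6 − 17.3(51.3) + 0.003(65700) + 10.4(144) = 1159.81.
∂Q/∂P = −17.3.
E = (-17.3) × (51.3/1159.81) = -0.76520…

-0.765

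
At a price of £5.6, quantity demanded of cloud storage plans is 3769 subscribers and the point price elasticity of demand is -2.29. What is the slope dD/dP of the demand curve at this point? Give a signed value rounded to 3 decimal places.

-1541.252

Ed = (dD/dP)·(P/D) ⇒ dD/dP = Ed·D/P = (-2.29)·3769/5.6 = -1541.25178…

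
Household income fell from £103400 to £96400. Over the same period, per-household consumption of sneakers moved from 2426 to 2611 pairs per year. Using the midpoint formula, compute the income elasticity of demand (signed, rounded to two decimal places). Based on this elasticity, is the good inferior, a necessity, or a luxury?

-1.05; inferior

%ΔQ = (2611 − 2426)/[( 2426 + 2611)/2] = 185/2518.5 = 0.073456…
%ΔIncome = (96400 − 103400)/[( 103400 + 96400)/2] = -7000/99900 = -0.070070…
E_income = (185/2518.5) / (-7000/99900) = -1.0483…
E_income < 0 ⇒ inferior good.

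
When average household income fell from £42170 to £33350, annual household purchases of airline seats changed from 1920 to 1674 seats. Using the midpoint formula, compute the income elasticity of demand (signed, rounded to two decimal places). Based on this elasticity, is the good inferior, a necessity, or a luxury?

%ΔQ = (1674 − 1920)/[( 1920 + 1674)/2] = -246/1797 = -0.136894…
%ΔIncome = (33350 − 42170)/[( 42170 + 33350)/2] = -8820/37760 = -0.233580…
E_income = (-246/1797) / (-8820/37760) = 0.5860…
0 < E_income < 1 ⇒ normal good, necessity.

0.59; necessity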